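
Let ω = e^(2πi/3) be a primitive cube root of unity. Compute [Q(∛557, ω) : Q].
[Q(∛557, ω) : Q] = 6

[Q(∛557):Q] = 3 (min poly x^3 - 557, irreducible since 557 is not a perfect cube). [Q(ω):Q] = 2 (min poly x^2 + x + 1). Since Q(∛557) ⊂ R and ω ∉ R, we have ω ∉ Q(∛557), so x^2 + x + 1 remains irreducible over Q(∛557) and [Q(∛557, ω) : Q(∛557)] = 2. By the tower law, [Q(∛557, ω) : Q] = 3 · 2 = 6. (In fact Q(∛557, ω) is the splitting field of x^3 - 557 over Q.)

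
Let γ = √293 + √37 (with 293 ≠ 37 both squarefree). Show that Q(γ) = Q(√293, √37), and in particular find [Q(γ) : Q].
[Q(γ) : Q] = 4 (equivalently, Q(γ) = Q(√293, √37))

Obviously Q(γ) ⊆ Q(√293, √37), and [Q(√293, √37):Q] = 4 (since 293, 37 are distinct squarefree integers > 1 with 10841 not a perfect square). To show equality we compute the minimal polynomial of γ. From γ = √293 + √37: γ^2 = 293 + 2√(10841) + 37 = 330 + 2√(10841), so γ^2 - 330 = 2√(10841); squaring, (γ^2 - 330)^2 = 4·10841, i.e. γ^4 - 660γ^2 + 108900 - 43364 = 0, i.e. γ^4 - 660γ^2 + 65536 = 0. So γ is a root of x^4 - 660x^2 + 65536. This polynomial is irreducible over Q: it has no rational root (each ±√293 ± √37 is irrational), and any factorization into two quadratics over Q would force √(10841) ∈ Q (pairing opposite roots) or √293, √37 ∈ Q (other pairings), all impossible. Hence [Q(γ):Q] = 4 = [Q(√293, √37):Q], so Q(γ) = Q(√293, √37).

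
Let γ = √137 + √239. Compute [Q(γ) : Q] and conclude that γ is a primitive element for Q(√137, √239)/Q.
[Q(γ) : Q] = 4 (equivalently, Q(γ) = Q(√137, √239))

Obviously Q(γ) ⊆ Q(√137, √239), and [Q(√137, √239):Q] = 4 (since 137, 239 are distinct squarefree integers > 1 with 32743 not a perfect square). To show equality we compute the minimal polynomial of γ. From γ = √137 + √239: γ^2 = 137 + 2√(32743) + 239 = 376 + 2√(32743), so γ^2 - 376 = 2√(32743); squaring, (γ^2 - 376)^2 = 4·32743, i.e. γ^4 - 752γ^2 + 141376 - 130972 = 0, i.e. γ^4 - 752γ^2 + 10404 = 0. So γ is a root of x^4 - 752x^2 + 10404. This polynomial is irreducible over Q: it has no rational root (each ±√137 ± √239 is irrational), and any factorization into two quadratics over Q would force √(32743) ∈ Q (pairing opposite roots) or √137, √239 ∈ Q (other pairings), all impossible. Hence [Q(γ):Q] = 4 = [Q(√137, √239):Q], so Q(γ) = Q(√137, √239).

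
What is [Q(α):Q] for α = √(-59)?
[Q(α):Q] = 2

[Q(α):Q] equals the degree of the minimal polynomial of α. Here α^2 = -59 and x^2 + 59 is irreducible (d = -59 is squarefree, ≠ 1, hence not a square), so deg(m_α) = 2. Thus [Q(α):Q] = 2.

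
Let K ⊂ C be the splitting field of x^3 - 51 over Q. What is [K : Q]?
[K : Q] = 6

The roots of x^3 - 51 are ∛51, ω∛51, ω^2∛51 where ω = e^(2πi/3) is a primitive cube root of unity, so K = Q(∛51, ω). Now [Q(∛51):Q] = 3 (since 51 is not a perfect cube, x^3 - 51 is irreducible) and [Q(ω):Q] = 2. Both 2 and 3 divide [K:Q], and [K:Q] ≤ 3·2 = 6, so [K:Q] = 6. (Equivalently: Q(∛51) ⊂ R but ω ∉ R, so [K : Q(∛51)] = 2.)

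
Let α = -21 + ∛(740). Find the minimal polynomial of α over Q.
m_α(x) = x^3 + 63x^2 + 1323x + 8521

Set β = α + 21 = ∛(740), so β^3 = 740. Then (α + 21)^3 - 740 = 0, i.e. α is a root of g(x) = (x + 21)^3 - 740 = x^3 + 63x^2 + 1323x + 8521. Since g(x) = h(x + 21) where h(x) = x^3 - 740, and h is irreducible over Q (because 740 is not a perfect cube, so h has no rational root, and a monic cubic with no rational root is irreducible), g is also irreducible (irreducibility is preserved under the substitution x → x + 21). Hence m_α(x) = x^3 + 63x^2 + 1323x + 8521.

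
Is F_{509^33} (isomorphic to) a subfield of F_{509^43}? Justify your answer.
No: F_{509^33} is not a subfield of F_{509^43}

F_{p^m} embeds in F_{p^n} iff m | n. Here 33 ∤ 43 (since 43 = 1·33 + 10 with remainder 10 ≠ 0), so F_{509^33} is not a subfield of F_{509^43}. Equivalently: if it were, the tower law would give 33 = [F_{509^33}:F_509] dividing [F_{509^43}:F_509] = 43, contradiction.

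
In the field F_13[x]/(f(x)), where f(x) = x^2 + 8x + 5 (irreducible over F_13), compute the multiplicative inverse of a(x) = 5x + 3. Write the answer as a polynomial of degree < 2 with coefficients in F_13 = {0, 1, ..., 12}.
a(x)^(-1) ≡ 8x + 2 (mod f(x))

Since f is irreducible over F_13, F_13[x]/(f) is a field and a(x) ≠ 0 has an inverse. Apply the extended Euclidean algorithm to f(x) and a(x) in F_13[x]: f(x) = (8x + 2)·a(x) + (12). The last nonzero remainder is the constant 12 = gcd(f, a) in F_13. Back-substituting through the division chain expresses 12 = s(x)·a(x) + t(x)·f(x) with s(x) ≡ 5x + 11 (mod f), so (5x + 11)·a(x) ≡ 12 (mod f). Multiplying by 12^(-1) ≡ 12 in F_13 gives a(x)^(-1) ≡ 12·(5x + 11) ≡ 8x + 2 (mod f). Check: (5x + 3)·(8x + 2) = x^2 + 8x + 6 ≡ 1 (mod x^2 + 8x + 5).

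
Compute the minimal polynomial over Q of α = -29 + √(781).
m_α(x) = x^2 + 58x + 60

From α + 29 = √(781), squaring gives (α + 29)^2 = 781, i.e. α^2 + 58α + 841 = 781, so α^2 + 58α + 60 = 0. The discriminant of x^2 + 58x + 60 is (58)^2 - 4·(60) = 3364 - 240 = 3124, and 4·(781) is not a perfect square in Q since 781 is squarefree and ≠ 1. Hence x^2 + 58x + 60 is irreducible over Q and is the minimal polynomial of α.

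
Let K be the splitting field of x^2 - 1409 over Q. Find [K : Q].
[K : Q] = 2

f(x) = x^2 - 1409 factors as (x - √1409)(x + √1409). The splitting field is K = Q(√1409). Since 1409 is squarefree and > 1, it is not a perfect square, so x^2 - 1409 is irreducible over Q and [Q(√1409) : Q] = 2. Hence [K : Q] = 2.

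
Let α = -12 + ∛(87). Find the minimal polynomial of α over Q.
m_α(x) = x^3 + 36x^2 + 432x + 1641

Set β = α + 12 = ∛(87), so β^3 = 87. Then (α + 12)^3 - 87 = 0, i.e. α is a root of g(x) = (x + 12)^3 - 87 = x^3 + 36x^2 + 432x + 1641. Since g(x) = h(x + 12) where h(x) = x^3 - 87, and h is irreducible over Q (because 87 is not a perfect cube, so h has no rational root, and a monic cubic with no rational root is irreducible), g is also irreducible (irreducibility is preserved under the substitution x → x + 12). Hence m_α(x) = x^3 + 36x^2 + 432x + 1641.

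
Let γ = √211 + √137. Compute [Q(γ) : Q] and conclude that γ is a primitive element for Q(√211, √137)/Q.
[Q(γ) : Q] = 4 (equivalently, Q(γ) = Q(√211, √137))

Obviously Q(γ) ⊆ Q(√211, √137), and [Q(√211, √137):Q] = 4 (since 211, 137 are distinct squarefree integers > 1 with 28907 not a perfect square). To show equality we compute the minimal polynomial of γ. From γ = √211 + √137: γ^2 = 211 + 2√(28907) + 137 = 348 + 2√(28907), so γ^2 - 348 = 2√(28907); squaring, (γ^2 - 348)^2 = 4·28907, i.e. γ^4 - 696γ^2 + 121104 - 115628 = 0, i.e. γ^4 - 696γ^2 + 5476 = 0. So γ is a root of x^4 - 696x^2 + 5476. This polynomial is irreducible over Q: it has no rational root (each ±√211 ± √137 is irrational), and any factorization into two quadratics over Q would force √(28907) ∈ Q (pairing opposite roots) or √211, √137 ∈ Q (other pairings), all impossible. Hence [Q(γ):Q] = 4 = [Q(√211, √137):Q], so Q(γ) = Q(√211, √137).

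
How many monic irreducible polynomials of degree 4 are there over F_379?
There are 5158148310 monic irreducible polynomials of degree 4 over F_379

Each element of F_{379^4} that lies in no proper subfield is a root of exactly one monic irreducible of degree 4 over F_379, and each such polynomial has 4 distinct roots in F_{379^4}. By Möbius inversion the count is N_379(4) = (1/4) Σ_{d|4} μ(4/d) · 379^d = (1/4)(μ(4)·379^1 + μ(2)·379^2 + μ(1)·379^4) = 20632593240/4 = 5158148310.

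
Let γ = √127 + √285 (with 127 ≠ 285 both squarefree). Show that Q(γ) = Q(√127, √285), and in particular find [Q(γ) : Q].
[Q(γ) : Q] = 4 (equivalently, Q(γ) = Q(√127, √285))

Obviously Q(γ) ⊆ Q(√127, √285), and [Q(√127, √285):Q] = 4 (since 127, 285 are distinct squarefree integers > 1 with 36195 not a perfect square). To show equality we compute the minimal polynomial of γ. From γ = √127 + √285: γ^2 = 127 + 2√(36195) + 285 = 412 + 2√(36195), so γ^2 - 412 = 2√(36195); squaring, (γ^2 - 412)^2 = 4·36195, i.e. γ^4 - 824γ^2 + 169744 - 144780 = 0, i.e. γ^4 - 824γ^2 + 24964 = 0. So γ is a root of x^4 - 824x^2 + 24964. This polynomial is irreducible over Q: it has no rational root (each ±√127 ± √285 is irrational), and any factorization into two quadratics over Q would force √(36195) ∈ Q (pairing opposite roots) or √127, √285 ∈ Q (other pairings), all impossible. Hence [Q(γ):Q] = 4 = [Q(√127, √285):Q], so Q(γ) = Q(√127, √285).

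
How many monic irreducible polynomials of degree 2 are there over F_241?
There are 28920 monic irreducible polynomials of degree 2 over F_241

Each element of F_{241^2} that lies in no proper subfield is a root of exactly one monic irreducible of degree 2 over F_241, and each such polynomial has 2 distinct roots in F_{241^2}. By Möbius inversion the count is N_241(2) = (1/2) Σ_{d|2} μ(2/d) · 241^d = (1/2)(μ(2)·241^1 + μ(1)·241^2) = 57840/2 = 28920.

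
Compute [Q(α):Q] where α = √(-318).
[Q(α):Q] = 2

[Q(α):Q] equals the degree of the minimal polynomial of α. Here α^2 = -318 and x^2 + 318 is irreducible (d = -318 is squarefree, ≠ 1, hence not a square), so deg(m_α) = 2. Thus [Q(α):Q] = 2.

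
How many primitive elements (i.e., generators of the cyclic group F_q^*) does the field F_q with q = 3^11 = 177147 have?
There are φ(177146) = 84700 primitive elements

F_q^* is cyclic of order q - 1 = 177146. A cyclic group of order m has exactly φ(m) generators. Here m = 177146 = 2 · 23 · 3851, so the number of primitive elements is φ(177146) = 84700.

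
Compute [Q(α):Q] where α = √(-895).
[Q(α):Q] = 2

[Q(α):Q] equals the degree of the minimal polynomial of α. Here α^2 = -895 and x^2 + 895 is irreducible (d = -895 is squarefree, ≠ 1, hence not a square), so deg(m_α) = 2. Thus [Q(α):Q] = 2.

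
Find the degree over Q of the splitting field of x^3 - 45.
[K : Q] = 6

The roots of x^3 - 45 are ∛45, ω∛45, ω^2∛45 where ω = e^(2πi/3) is a primitive cube root of unity, so K = Q(∛45, ω). Now [Q(∛45):Q] = 3 (since 45 is not a perfect cube, x^3 - 45 is irreducible) and [Q(ω):Q] = 2. Both 2 and 3 divide [K:Q], and [K:Q] ≤ 3·2 = 6, so [K:Q] = 6. (Equivalently: Q(∛45) ⊂ R but ω ∉ R, so [K : Q(∛45)] = 2.)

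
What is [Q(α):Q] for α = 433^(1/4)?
[Q(α):Q] = 4

α is a root of x^4 - 433. By Eisenstein's criterion at the prime p = 433 (which divides the constant term 433 but p^2 = 187489 does not, since 433 is squarefree), x^4 - 433 is irreducible over Q. Hence [Q(α):Q] = 4.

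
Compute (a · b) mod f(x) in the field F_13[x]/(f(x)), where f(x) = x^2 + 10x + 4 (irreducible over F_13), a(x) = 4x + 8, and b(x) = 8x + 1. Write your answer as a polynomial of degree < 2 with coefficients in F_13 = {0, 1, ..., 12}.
a · b ≡ 8x + 10 (mod f(x))

Multiply in F_13[x]: a(x)·b(x) = (4x + 8)·(8x + 1) = 6x^2 + 3x + 8. This has degree ≥ 2, so divide by f(x) over F_13: 6x^2 + 3x + 8 = (6)·(x^2 + 10x + 4) + (8x + 10). Hence a·b ≡ 8x + 10 (mod f). (F_13[x]/(f) is a field with 13^2 = 169 elements since f is irreducible of degree 2.)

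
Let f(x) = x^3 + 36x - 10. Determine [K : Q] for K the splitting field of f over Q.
[K : Q] = 6

By the rational root test, any rational root of the monic integer polynomial f(x) = x^3 + 36x - 10 must be an integer dividing the constant term -10, i.e. one of ±{1, 2, 5, 10}. Evaluating: f(1) = 27, f(-1) = -47, f(2) = 70, f(-2) = -90, f(5) = 295, f(-5) = -315, f(10) = 1350, f(-10) = -1370; none is 0, so f has no rational root and is therefore irreducible over Q (a cubic with no linear factor over a field is irreducible). For an irreducible cubic, the Galois group is A_3 or S_3 according as the discriminant disc(f) = -4a^3 - 27b^2 = -4·(36)^3 - 27·(-10)^2 = -189324 is or is not a square in Q. Here disc(f) = -189324 is not a perfect square in Q, so the Galois group of f over Q is not contained in A_3 and must be all of S_3. The splitting field has degree |S_3| = 6 over Q, so [K : Q] = 6.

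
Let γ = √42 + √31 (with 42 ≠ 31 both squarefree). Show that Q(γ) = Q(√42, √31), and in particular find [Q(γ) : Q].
[Q(γ) : Q] = 4 (equivalently, Q(γ) = Q(√42, √31))

Obviously Q(γ) ⊆ Q(√42, √31), and [Q(√42, √31):Q] = 4 (since 42, 31 are distinct squarefree integers > 1 with 1302 not a perfect square). To show equality we compute the minimal polynomial of γ. From γ = √42 + √31: γ^2 = 42 + 2√(1302) + 31 = 73 + 2√(1302), so γ^2 - 73 = 2√(1302); squaring, (γ^2 - 73)^2 = 4·1302, i.e. γ^4 - 146γ^2 + 5329 - 5208 = 0, i.e. γ^4 - 146γ^2 + 121 = 0. So γ is a root of x^4 - 146x^2 + 121. This polynomial is irreducible over Q: it has no rational root (each ±√42 ± √31 is irrational), and any factorization into two quadratics over Q would force √(1302) ∈ Q (pairing opposite roots) or √42, √31 ∈ Q (other pairings), all impossible. Hence [Q(γ):Q] = 4 = [Q(√42, √31):Q], so Q(γ) = Q(√42, √31).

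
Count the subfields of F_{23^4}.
F_{23^4} has 3 subfields

The subfields of F_{p^n} are exactly the fields F_{p^d} for d | n (each is the fixed field of the unique index-d subgroup of Gal(F_{p^n}/F_p) ≅ Z/nZ). The divisors of n = 4 are {1, 2, 4}, giving 3 subfields: F_{23^1}, F_{23^2}, F_{23^4}.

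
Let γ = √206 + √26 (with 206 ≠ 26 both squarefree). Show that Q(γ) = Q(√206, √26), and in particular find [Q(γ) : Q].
[Q(γ) : Q] = 4 (equivalently, Q(γ) = Q(√206, √26))

Obviously Q(γ) ⊆ Q(√206, √26), and [Q(√206, √26):Q] = 4 (since 206, 26 are distinct squarefree integers > 1 with 5356 not a perfect square). To show equality we compute the minimal polynomial of γ. From γ = √206 + √26: γ^2 = 206 + 2√(5356) + 26 = 232 + 2√(5356), so γ^2 - 232 = 2√(5356); squaring, (γ^2 - 232)^2 = 4·5356, i.e. γ^4 - 464γ^2 + 53824 - 21424 = 0, i.e. γ^4 - 464γ^2 + 32400 = 0. So γ is a root of x^4 - 464x^2 + 32400. This polynomial is irreducible over Q: it has no rational root (each ±√206 ± √26 is irrational), and any factorization into two quadratics over Q would force √(5356) ∈ Q (pairing opposite roots) or √206, √26 ∈ Q (other pairings), all impossible. Hence [Q(γ):Q] = 4 = [Q(√206, √26):Q], so Q(γ) = Q(√206, √26).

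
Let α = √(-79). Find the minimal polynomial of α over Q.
m_α(x) = x^2 + 79

α satisfies α^2 + 79 = 0, so x^2 + 79 annihilates α. Since d = -79 is squarefree and ≠ 1, it is not a perfect square in Q, so x^2 + 79 has no rational root and is therefore irreducible over Q (a degree-2 polynomial over a field is irreducible iff it has no root). Hence m_α(x) = x^2 + 79.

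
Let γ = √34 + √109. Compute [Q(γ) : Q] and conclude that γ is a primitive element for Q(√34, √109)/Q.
[Q(γ) : Q] = 4 (equivalently, Q(γ) = Q(√34, √109))

Obviously Q(γ) ⊆ Q(√34, √109), and [Q(√34, √109):Q] = 4 (since 34, 109 are distinct squarefree integers > 1 with 3706 not a perfect square). To show equality we compute the minimal polynomial of γ. From γ = √34 + √109: γ^2 = 34 + 2√(3706) + 109 = 143 + 2√(3706), so γ^2 - 143 = 2√(3706); squaring, (γ^2 - 143)^2 = 4·3706, i.e. γ^4 - 286γ^2 + 20449 - 14824 = 0, i.e. γ^4 - 286γ^2 + 5625 = 0. So γ is a root of x^4 - 286x^2 + 5625. This polynomial is irreducible over Q: it has no rational root (each ±√34 ± √109 is irrational), and any factorization into two quadratics over Q would force √(3706) ∈ Q (pairing opposite roots) or √34, √109 ∈ Q (other pairings), all impossible. Hence [Q(γ):Q] = 4 = [Q(√34, √109):Q], so Q(γ) = Q(√34, √109).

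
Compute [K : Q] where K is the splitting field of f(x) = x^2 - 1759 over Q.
[K : Q] = 2

f(x) = x^2 - 1759 factors as (x - √1759)(x + √1759). The splitting field is K = Q(√1759). Since 1759 is squarefree and > 1, it is not a perfect square, so x^2 - 1759 is irreducible over Q and [Q(√1759) : Q] = 2. Hence [K : Q] = 2.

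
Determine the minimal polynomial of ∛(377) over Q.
m_α(x) = x^3 - 377

α satisfies α^3 = 377, so x^3 - 377 annihilates α. By the rational root test, a rational root p/q (in lowest terms) of x^3 - 377 would satisfy p^3 = 377 q^3, forcing q = 1 and p^3 = 377; but 377 is not a perfect cube, contradiction. A monic cubic over Q with no rational root is irreducible (any nontrivial factorization would include a linear factor). Hence x^3 - 377 is the minimal polynomial of α, and in particular [Q(α):Q] = 3.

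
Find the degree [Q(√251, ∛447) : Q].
[Q(√251, ∛447) : Q] = 6

Let L = Q(√251, ∛447). Since Q(√251) ⊂ L and [Q(√251):Q] = 2, the tower law gives 2 | [L:Q]. Likewise Q(∛447) ⊂ L with [Q(∛447):Q] = 3 (because 447 is not a perfect cube), so 3 | [L:Q]. As gcd(2,3) = 1, [L:Q] is divisible by 6. Conversely L is generated over Q by √251 and ∛447, so [L:Q] ≤ 2·3 = 6. Therefore [Q(√251, ∛447) : Q] = 6.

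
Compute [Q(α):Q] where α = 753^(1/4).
[Q(α):Q] = 4

α is a root of x^4 - 753. By Eisenstein's criterion at the prime p = 3 (which divides the constant term 753 but p^2 = 9 does not, since 753 is squarefree), x^4 - 753 is irreducible over Q. Hence [Q(α):Q] = 4.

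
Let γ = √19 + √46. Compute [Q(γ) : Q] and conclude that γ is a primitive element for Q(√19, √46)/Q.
[Q(γ) : Q] = 4 (equivalently, Q(γ) = Q(√19, √46))

Obviously Q(γ) ⊆ Q(√19, √46), and [Q(√19, √46):Q] = 4 (since 19, 46 are distinct squarefree integers > 1 with 874 not a perfect square). To show equality we compute the minimal polynomial of γ. From γ = √19 + √46: γ^2 = 19 + 2√(874) + 46 = 65 + 2√(874), so γ^2 - 65 = 2√(874); squaring, (γ^2 - 65)^2 = 4·874, i.e. γ^4 - 130γ^2 + 4225 - 3496 = 0, i.e. γ^4 - 130γ^2 + 729 = 0. So γ is a root of x^4 - 130x^2 + 729. This polynomial is irreducible over Q: it has no rational root (each ±√19 ± √46 is irrational), and any factorization into two quadratics over Q would force √(874) ∈ Q (pairing opposite roots) or √19, √46 ∈ Q (other pairings), all impossible. Hence [Q(γ):Q] = 4 = [Q(√19, √46):Q], so Q(γ) = Q(√19, √46).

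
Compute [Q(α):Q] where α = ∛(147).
[Q(α):Q] = 3

The minimal polynomial of α is x^3 - 147, irreducible over Q since 147 is not a perfect cube (so x^3 - 147 has no rational root). Hence [Q(α):Q] = deg(m_α) = 3.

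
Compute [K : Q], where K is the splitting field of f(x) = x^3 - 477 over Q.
[K : Q] = 6

The roots of x^3 - 477 are ∛477, ω∛477, ω^2∛477 where ω = e^(2πi/3) is a primitive cube root of unity, so K = Q(∛477, ω). Now [Q(∛477):Q] = 3 (since 477 is not a perfect cube, x^3 - 477 is irreducible) and [Q(ω):Q] = 2. Both 2 and 3 divide [K:Q], and [K:Q] ≤ 3·2 = 6, so [K:Q] = 6. (Equivalently: Q(∛477) ⊂ R but ω ∉ R, so [K : Q(∛477)] = 2.)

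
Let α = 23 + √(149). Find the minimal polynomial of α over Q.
m_α(x) = x^2 - 46x + 380

From α - 23 = √(149), squaring gives (α - 23)^2 = 149, i.e. α^2 - 46α + 529 = 149, so α^2 - 46α + 380 = 0. The discriminant of x^2 - 46x + 380 is (-46)^2 - 4·(380) = 2116 - 1520 = 596, and 4·(149) is not a perfect square in Q since 149 is squarefree and ≠ 1. Hence x^2 - 46x + 380 is irreducible over Q and is the minimal polynomial of α.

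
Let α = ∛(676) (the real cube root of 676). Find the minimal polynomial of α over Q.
m_α(x) = x^3 - 676

α satisfies α^3 = 676, so x^3 - 676 annihilates α. By the rational root test, a rational root p/q (in lowest terms) of x^3 - 676 would satisfy p^3 = 676 q^3, forcing q = 1 and p^3 = 676; but 676 is not a perfect cube, contradiction. A monic cubic over Q with no rational root is irreducible (any nontrivial factorization would include a linear factor). Hence x^3 - 676 is the minimal polynomial of α, and in particular [Q(α):Q] = 3.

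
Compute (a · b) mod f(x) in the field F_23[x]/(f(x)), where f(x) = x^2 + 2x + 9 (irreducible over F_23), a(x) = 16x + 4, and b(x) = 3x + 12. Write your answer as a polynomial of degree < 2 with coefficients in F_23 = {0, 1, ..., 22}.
a · b ≡ 16x + 7 (mod f(x))

Multiply in F_23[x]: a(x)·b(x) = (16x + 4)·(3x + 12) = 2x^2 + 20x + 2. This has degree ≥ 2, so divide by f(x) over F_23: 2x^2 + 20x + 2 = (2)·(x^2 + 2x + 9) + (16x + 7). Hence a·b ≡ 16x + 7 (mod f). (F_23[x]/(f) is a field with 23^2 = 529 elements since f is irreducible of degree 2.)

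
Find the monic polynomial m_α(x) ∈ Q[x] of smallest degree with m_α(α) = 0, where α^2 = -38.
m_α(x) = x^2 + 38

α satisfies α^2 + 38 = 0, so x^2 + 38 annihilates α. Since d = -38 is squarefree and ≠ 1, it is not a perfect square in Q, so x^2 + 38 has no rational root and is therefore irreducible over Q (a degree-2 polynomial over a field is irreducible iff it has no root). Hence m_α(x) = x^2 + 38.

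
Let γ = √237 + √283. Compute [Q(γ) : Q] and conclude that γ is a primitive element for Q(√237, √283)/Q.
[Q(γ) : Q] = 4 (equivalently, Q(γ) = Q(√237, √283))

Obviously Q(γ) ⊆ Q(√237, √283), and [Q(√237, √283):Q] = 4 (since 237, 283 are distinct squarefree integers > 1 with 67071 not a perfect square). To show equality we compute the minimal polynomial of γ. From γ = √237 + √283: γ^2 = 237 + 2√(67071) + 283 = 520 + 2√(67071), so γ^2 - 520 = 2√(67071); squaring, (γ^2 - 520)^2 = 4·67071, i.e. γ^4 - 1040γ^2 + 270400 - 268284 = 0, i.e. γ^4 - 1040γ^2 + 2116 = 0. So γ is a root of x^4 - 1040x^2 + 2116. This polynomial is irreducible over Q: it has no rational root (each ±√237 ± √283 is irrational), and any factorization into two quadratics over Q would force √(67071) ∈ Q (pairing opposite roots) or √237, √283 ∈ Q (other pairings), all impossible. Hence [Q(γ):Q] = 4 = [Q(√237, √283):Q], so Q(γ) = Q(√237, √283).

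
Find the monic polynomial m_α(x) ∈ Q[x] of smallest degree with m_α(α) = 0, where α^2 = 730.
m_α(x) = x^2 - 730

α satisfies α^2 - 730 = 0, so x^2 - 730 annihilates α. Since d = 730 is squarefree and ≠ 1, it is not a perfect square in Q, so x^2 - 730 has no rational root and is therefore irreducible over Q (a degree-2 polynomial over a field is irreducible iff it has no root). Hence m_α(x) = x^2 - 730.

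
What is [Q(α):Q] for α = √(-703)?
[Q(α):Q] = 2

[Q(α):Q] equals the degree of the minimal polynomial of α. Here α^2 = -703 and x^2 + 703 is irreducible (d = -703 is squarefree, ≠ 1, hence not a square), so deg(m_α) = 2. Thus [Q(α):Q] = 2.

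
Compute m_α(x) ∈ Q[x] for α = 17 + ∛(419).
m_α(x) = x^3 - 51x^2 + 867x - 5332

Set β = α - 17 = ∛(419), so β^3 = 419. Then (α - 17)^3 - 419 = 0, i.e. α is a root of g(x) = (x - 17)^3 - 419 = x^3 - 51x^2 + 867x - 5332. Since g(x) = h(x - 17) where h(x) = x^3 - 419, and h is irreducible over Q (because 419 is not a perfect cube, so h has no rational root, and a monic cubic with no rational root is irreducible), g is also irreducible (irreducibility is preserved under the substitution x → x - 17). Hence m_α(x) = x^3 - 51x^2 + 867x - 5332.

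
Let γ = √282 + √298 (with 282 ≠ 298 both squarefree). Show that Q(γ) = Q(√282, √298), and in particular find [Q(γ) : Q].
[Q(γ) : Q] = 4 (equivalently, Q(γ) = Q(√282, √298))

Obviously Q(γ) ⊆ Q(√282, √298), and [Q(√282, √298):Q] = 4 (since 282, 298 are distinct squarefree integers > 1 with 84036 not a perfect square). To show equality we compute the minimal polynomial of γ. From γ = √282 + √298: γ^2 = 282 + 2√(84036) + 298 = 580 + 2√(84036), so γ^2 - 580 = 2√(84036); squaring, (γ^2 - 580)^2 = 4·84036, i.e. γ^4 - 1160γ^2 + 336400 - 336144 = 0, i.e. γ^4 - 1160γ^2 + 256 = 0. So γ is a root of x^4 - 1160x^2 + 256. This polynomial is irreducible over Q: it has no rational root (each ±√282 ± √298 is irrational), and any factorization into two quadratics over Q would force √(84036) ∈ Q (pairing opposite roots) or √282, √298 ∈ Q (other pairings), all impossible. Hence [Q(γ):Q] = 4 = [Q(√282, √298):Q], so Q(γ) = Q(√282, √298).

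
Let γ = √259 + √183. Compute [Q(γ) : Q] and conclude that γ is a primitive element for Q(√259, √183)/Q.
[Q(γ) : Q] = 4 (equivalently, Q(γ) = Q(√259, √183))

Obviously Q(γ) ⊆ Q(√259, √183), and [Q(√259, √183):Q] = 4 (since 259, 183 are distinct squarefree integers > 1 with 47397 not a perfect square). To show equality we compute the minimal polynomial of γ. From γ = √259 + √183: γ^2 = 259 + 2√(47397) + 183 = 442 + 2√(47397), so γ^2 - 442 = 2√(47397); squaring, (γ^2 - 442)^2 = 4·47397, i.e. γ^4 - 884γ^2 + 195364 - 189588 = 0, i.e. γ^4 - 884γ^2 + 5776 = 0. So γ is a root of x^4 - 884x^2 + 5776. This polynomial is irreducible over Q: it has no rational root (each ±√259 ± √183 is irrational), and any factorization into two quadratics over Q would force √(47397) ∈ Q (pairing opposite roots) or √259, √183 ∈ Q (other pairings), all impossible. Hence [Q(γ):Q] = 4 = [Q(√259, √183):Q], so Q(γ) = Q(√259, √183).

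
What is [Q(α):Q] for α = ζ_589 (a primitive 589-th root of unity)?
[Q(α):Q] = 540

The minimal polynomial of ζ_589 over Q is the 589-th cyclotomic polynomial Φ_589(x), which is irreducible over Q and has degree φ(589) = 540. Hence [Q(α):Q] = φ(589) = 540.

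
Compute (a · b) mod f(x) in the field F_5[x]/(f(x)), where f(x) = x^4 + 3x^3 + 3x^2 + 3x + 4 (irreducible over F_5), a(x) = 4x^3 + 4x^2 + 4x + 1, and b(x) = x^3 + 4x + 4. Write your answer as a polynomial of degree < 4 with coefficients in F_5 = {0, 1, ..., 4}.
a · b ≡ 4x^3 + 4x^2 + x + 1 (mod f(x))

Multiply in F_5[x]: a(x)·b(x) = (4x^3 + 4x^2 + 4x + 1)·(x^3 + 4x + 4) = 4x^6 + 4x^5 + 3x^3 + 2x^2 + 4. This has degree ≥ 4, so divide by f(x) over F_5: 4x^6 + 4x^5 + 3x^3 + 2x^2 + 4 = (4x^2 + 2x + 2)·(x^4 + 3x^3 + 3x^2 + 3x + 4) + (4x^3 + 4x^2 + x + 1). Hence a·b ≡ 4x^3 + 4x^2 + x + 1 (mod f). (F_5[x]/(f) is a field with 5^4 = 625 elements since f is irreducible of degree 4.)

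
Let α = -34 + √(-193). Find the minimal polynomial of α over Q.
m_α(x) = x^2 + 68x + 1349

From α + 34 = √(-193), squaring gives (α + 34)^2 = -193, i.e. α^2 + 68α + 1156 = -193, so α^2 + 68α + 1349 = 0. The discriminant of x^2 + 68x + 1349 is (68)^2 - 4·(1349) = 4624 - 5396 = -772, and 4·(-193) is not a perfect square in Q since -193 is squarefree and ≠ 1. Hence x^2 + 68x + 1349 is irreducible over Q and is the minimal polynomial of α.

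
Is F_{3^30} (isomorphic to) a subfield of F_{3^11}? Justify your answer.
No: F_{3^30} is not a subfield of F_{3^11}

F_{p^m} embeds in F_{p^n} iff m | n. Here 30 ∤ 11 (since 11 = 0·30 + 11 with remainder 11 ≠ 0), so F_{3^30} is not a subfield of F_{3^11}. Equivalently: if it were, the tower law would give 30 = [F_{3^30}:F_3] dividing [F_{3^11}:F_3] = 11, contradiction.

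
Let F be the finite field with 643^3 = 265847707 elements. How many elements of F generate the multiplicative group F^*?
There are φ(265847706) = 86821632 primitive elements

F_q^* is cyclic of order q - 1 = 265847706. A cyclic group of order m has exactly φ(m) generators. Here m = 265847706 = 2 · 3^2 · 97 · 107 · 1423, so the number of primitive elements is φ(265847706) = 86821632.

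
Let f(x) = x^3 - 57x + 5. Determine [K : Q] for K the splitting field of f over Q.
[K : Q] = 6

By the rational root test, any rational root of the monic integer polynomial f(x) = x^3 - 57x + 5 must be an integer dividing the constant term 5, i.e. one of ±{1, 5}. Evaluating: f(1) = -51, f(-1) = 61, f(5) = -155, f(-5) = 165; none is 0, so f has no rational root and is therefore irreducible over Q (a cubic with no linear factor over a field is irreducible). For an irreducible cubic, the Galois group is A_3 or S_3 according as the discriminant disc(f) = -4a^3 - 27b^2 = -4·(-57)^3 - 27·(5)^2 = 740097 is or is not a square in Q. Here disc(f) = 740097 is not a perfect square in Q, so the Galois group of f over Q is not contained in A_3 and must be all of S_3. The splitting field has degree |S_3| = 6 over Q, so [K : Q] = 6.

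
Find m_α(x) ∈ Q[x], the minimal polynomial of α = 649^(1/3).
m_α(x) = x^3 - 649

α satisfies α^3 = 649, so x^3 - 649 annihilates α. By the rational root test, a rational root p/q (in lowest terms) of x^3 - 649 would satisfy p^3 = 649 q^3, forcing q = 1 and p^3 = 649; but 649 is not a perfect cube, contradiction. A monic cubic over Q with no rational root is irreducible (any nontrivial factorization would include a linear factor). Hence x^3 - 649 is the minimal polynomial of α, and in particular [Q(α):Q] = 3.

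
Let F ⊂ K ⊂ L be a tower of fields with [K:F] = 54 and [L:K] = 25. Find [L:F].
[L:F] = 1350

The tower law says that for any tower of field extensions F ⊂ K ⊂ L with finite degrees, [L:F] = [L:K] · [K:F]. Here this gives [L:F] = 25 · 54 = 1350.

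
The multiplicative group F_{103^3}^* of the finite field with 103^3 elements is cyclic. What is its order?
|F_{103^3}^*| = 1092726

F_{103^3} has 103^3 = 1092727 elements; its multiplicative group consists of all nonzero elements, so |F_{103^3}^*| = 1092727 - 1 = 1092726. (It is cyclic since any finite subgroup of the multiplicative group of a field is cyclic.)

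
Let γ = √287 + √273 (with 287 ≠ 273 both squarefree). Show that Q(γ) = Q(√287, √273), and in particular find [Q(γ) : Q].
[Q(γ) : Q] = 4 (equivalently, Q(γ) = Q(√287, √273))

Obviously Q(γ) ⊆ Q(√287, √273), and [Q(√287, √273):Q] = 4 (since 287, 273 are distinct squarefree integers > 1 with 78351 not a perfect square). To show equality we compute the minimal polynomial of γ. From γ = √287 + √273: γ^2 = 287 + 2√(78351) + 273 = 560 + 2√(78351), so γ^2 - 560 = 2√(78351); squaring, (γ^2 - 560)^2 = 4·78351, i.e. γ^4 - 1120γ^2 + 313600 - 313404 = 0, i.e. γ^4 - 1120γ^2 + 196 = 0. So γ is a root of x^4 - 1120x^2 + 196. This polynomial is irreducible over Q: it has no rational root (each ±√287 ± √273 is irrational), and any factorization into two quadratics over Q would force √(78351) ∈ Q (pairing opposite roots) or √287, √273 ∈ Q (other pairings), all impossible. Hence [Q(γ):Q] = 4 = [Q(√287, √273):Q], so Q(γ) = Q(√287, √273).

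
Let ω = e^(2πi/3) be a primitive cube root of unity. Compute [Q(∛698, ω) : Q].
[Q(∛698, ω) : Q] = 6

[Q(∛698):Q] = 3 (min poly x^3 - 698, irreducible since 698 is not a perfect cube). [Q(ω):Q] = 2 (min poly x^2 + x + 1). Since Q(∛698) ⊂ R and ω ∉ R, we have ω ∉ Q(∛698), so x^2 + x + 1 remains irreducible over Q(∛698) and [Q(∛698, ω) : Q(∛698)] = 2. By the tower law, [Q(∛698, ω) : Q] = 3 · 2 = 6. (In fact Q(∛698, ω) is the splitting field of x^3 - 698 over Q.)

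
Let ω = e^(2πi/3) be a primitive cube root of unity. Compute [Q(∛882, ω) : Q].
[Q(∛882, ω) : Q] = 6

[Q(∛882):Q] = 3 (min poly x^3 - 882, irreducible since 882 is not a perfect cube). [Q(ω):Q] = 2 (min poly x^2 + x + 1). Since Q(∛882) ⊂ R and ω ∉ R, we have ω ∉ Q(∛882), so x^2 + x + 1 remains irreducible over Q(∛882) and [Q(∛882, ω) : Q(∛882)] = 2. By the tower law, [Q(∛882, ω) : Q] = 3 · 2 = 6. (In fact Q(∛882, ω) is the splitting field of x^3 - 882 over Q.)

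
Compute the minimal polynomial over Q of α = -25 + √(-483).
m_α(x) = x^2 + 50x + 1108

From α + 25 = √(-483), squaring gives (α + 25)^2 = -483, i.e. α^2 + 50α + 625 = -483, so α^2 + 50α + 1108 = 0. The discriminant of x^2 + 50x + 1108 is (50)^2 - 4·(1108) = 2500 - 4432 = -1932, and 4·(-483) is not a perfect square in Q since -483 is squarefree and ≠ 1. Hence x^2 + 50x + 1108 is irreducible over Q and is the minimal polynomial of α.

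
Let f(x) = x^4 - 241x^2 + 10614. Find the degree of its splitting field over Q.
[K : Q] = 4

Solving the quadratic in x^2: x^2 = (241 ± √(241^2 - 4·10614))/2 = (241 ± √15625)/2 = (241 ± 125)/2, giving x^2 = 58 or x^2 = 183. So f(x) = (x^2 - 58)(x^2 - 183) and the roots of f are ±√58, ±√183. Hence the splitting field is K = Q(√58, √183). Since 58 and 183 are distinct squarefree integers > 1, their product 10614 is not a perfect square, so √183 ∉ Q(√58). By the tower law [K:Q] = [Q(√58,√183):Q(√58)] · [Q(√58):Q] = 2 · 2 = 4.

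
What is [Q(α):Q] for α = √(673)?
[Q(α):Q] = 2

[Q(α):Q] equals the degree of the minimal polynomial of α. Here α^2 = 673 and x^2 - 673 is irreducible (d = 673 is squarefree, ≠ 1, hence not a square), so deg(m_α) = 2. Thus [Q(α):Q] = 2.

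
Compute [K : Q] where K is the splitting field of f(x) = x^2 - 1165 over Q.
[K : Q] = 2

f(x) = x^2 - 1165 factors as (x - √1165)(x + √1165). The splitting field is K = Q(√1165). Since 1165 is squarefree and > 1, it is not a perfect square, so x^2 - 1165 is irreducible over Q and [Q(√1165) : Q] = 2. Hence [K : Q] = 2.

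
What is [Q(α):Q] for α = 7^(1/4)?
[Q(α):Q] = 4

α is a root of x^4 - 7. By Eisenstein's criterion at the prime p = 7 (which divides the constant term 7 but p^2 = 49 does not, since 7 is squarefree), x^4 - 7 is irreducible over Q. Hence [Q(α):Q] = 4.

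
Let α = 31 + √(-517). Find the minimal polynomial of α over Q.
m_α(x) = x^2 - 62x + 1478

From α - 31 = √(-517), squaring gives (α - 31)^2 = -517, i.e. α^2 - 62α + 961 = -517, so α^2 - 62α + 1478 = 0. The discriminant of x^2 - 62x + 1478 is (-62)^2 - 4·(1478) = 3844 - 5912 = -2068, and 4·(-517) is not a perfect square in Q since -517 is squarefree and ≠ 1. Hence x^2 - 62x + 1478 is irreducible over Q and is the minimal polynomial of α.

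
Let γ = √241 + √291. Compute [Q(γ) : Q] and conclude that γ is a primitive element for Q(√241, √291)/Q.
[Q(γ) : Q] = 4 (equivalently, Q(γ) = Q(√241, √291))

Obviously Q(γ) ⊆ Q(√241, √291), and [Q(√241, √291):Q] = 4 (since 241, 291 are distinct squarefree integers > 1 with 70131 not a perfect square). To show equality we compute the minimal polynomial of γ. From γ = √241 + √291: γ^2 = 241 + 2√(70131) + 291 = 532 + 2√(70131), so γ^2 - 532 = 2√(70131); squaring, (γ^2 - 532)^2 = 4·70131, i.e. γ^4 - 1064γ^2 + 283024 - 280524 = 0, i.e. γ^4 - 1064γ^2 + 2500 = 0. So γ is a root of x^4 - 1064x^2 + 2500. This polynomial is irreducible over Q: it has no rational root (each ±√241 ± √291 is irrational), and any factorization into two quadratics over Q would force √(70131) ∈ Q (pairing opposite roots) or √241, √291 ∈ Q (other pairings), all impossible. Hence [Q(γ):Q] = 4 = [Q(√241, √291):Q], so Q(γ) = Q(√241, √291).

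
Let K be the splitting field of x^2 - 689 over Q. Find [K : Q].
[K : Q] = 2

f(x) = x^2 - 689 factors as (x - √689)(x + √689). The splitting field is K = Q(√689). Since 689 is squarefree and > 1, it is not a perfect square, so x^2 - 689 is irreducible over Q and [Q(√689) : Q] = 2. Hence [K : Q] = 2.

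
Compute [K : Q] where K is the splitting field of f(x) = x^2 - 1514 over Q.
[K : Q] = 2

f(x) = x^2 - 1514 factors as (x - √1514)(x + √1514). The splitting field is K = Q(√1514). Since 1514 is squarefree and > 1, it is not a perfect square, so x^2 - 1514 is irreducible over Q and [Q(√1514) : Q] = 2. Hence [K : Q] = 2.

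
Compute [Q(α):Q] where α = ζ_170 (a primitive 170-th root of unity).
[Q(α):Q] = 64

The minimal polynomial of ζ_170 over Q is the 170-th cyclotomic polynomial Φ_170(x), which is irreducible over Q and has degree φ(170) = 64. Hence [Q(α):Q] = φ(170) = 64.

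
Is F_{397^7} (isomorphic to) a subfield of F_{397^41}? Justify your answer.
No: F_{397^7} is not a subfield of F_{397^41}

F_{p^m} embeds in F_{p^n} iff m | n. Here 7 ∤ 41 (since 41 = 5·7 + 6 with remainder 6 ≠ 0), so F_{397^7} is not a subfield of F_{397^41}. Equivalently: if it were, the tower law would give 7 = [F_{397^7}:F_397] dividing [F_{397^41}:F_397] = 41, contradiction.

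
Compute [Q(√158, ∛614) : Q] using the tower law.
[Q(√158, ∛614) : Q] = 6

Let L = Q(√158, ∛614). Since Q(√158) ⊂ L and [Q(√158):Q] = 2, the tower law gives 2 | [L:Q]. Likewise Q(∛614) ⊂ L with [Q(∛614):Q] = 3 (because 614 is not a perfect cube), so 3 | [L:Q]. As gcd(2,3) = 1, [L:Q] is divisible by 6. Conversely L is generated over Q by √158 and ∛614, so [L:Q] ≤ 2·3 = 6. Therefore [Q(√158, ∛614) : Q] = 6.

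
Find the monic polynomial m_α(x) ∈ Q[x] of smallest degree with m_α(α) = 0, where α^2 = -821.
m_α(x) = x^2 + 821

α satisfies α^2 + 821 = 0, so x^2 + 821 annihilates α. Since d = -821 is squarefree and ≠ 1, it is not a perfect square in Q, so x^2 + 821 has no rational root and is therefore irreducible over Q (a degree-2 polynomial over a field is irreducible iff it has no root). Hence m_α(x) = x^2 + 821.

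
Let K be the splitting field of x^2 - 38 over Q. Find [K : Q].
[K : Q] = 2

f(x) = x^2 - 38 factors as (x - √38)(x + √38). The splitting field is K = Q(√38). Since 38 is squarefree and > 1, it is not a perfect square, so x^2 - 38 is irreducible over Q and [Q(√38) : Q] = 2. Hence [K : Q] = 2.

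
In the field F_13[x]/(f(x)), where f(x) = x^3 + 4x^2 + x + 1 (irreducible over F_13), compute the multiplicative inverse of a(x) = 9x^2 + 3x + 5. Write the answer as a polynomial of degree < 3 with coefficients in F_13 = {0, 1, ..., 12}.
a(x)^(-1) ≡ 2x^2 + x + 7 (mod f(x))

Since f is irreducible over F_13, F_13[x]/(f) is a field and a(x) ≠ 0 has an inverse. Apply the extended Euclidean algorithm to f(x) and a(x) in F_13[x]: f(x) = (3x + 11)·a(x) + (5x + 11);  a(x) = (7x + 6)·(5x + 11) + (4). The last nonzero remainder is the constant 4 = gcd(f, a) in F_13. Back-substituting through the division chain expresses 4 = s(x)·a(x) + t(x)·f(x) with s(x) ≡ 8x^2 + 4x + 2 (mod f), so (8x^2 + 4x + 2)·a(x) ≡ 4 (mod f). Multiplying by 4^(-1) ≡ 10 in F_13 gives a(x)^(-1) ≡ 10·(8x^2 + 4x + 2) ≡ 2x^2 + x + 7 (mod f). Check: (9x^2 + 3x + 5)·(2x^2 + x + 7) = 5x^4 + 2x^3 + 11x^2 + 9 ≡ 1 (mod x^3 + 4x^2 + x + 1).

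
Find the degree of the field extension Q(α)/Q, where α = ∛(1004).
[Q(α):Q] = 3

The minimal polynomial of α is x^3 - 1004, irreducible over Q since 1004 is not a perfect cube (so x^3 - 1004 has no rational root). Hence [Q(α):Q] = deg(m_α) = 3.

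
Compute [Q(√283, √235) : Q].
[Q(√283, √235) : Q] = 4

[Q(√283):Q] = 2 (min poly x^2 - 283, irreducible since 283 is squarefree > 1). For the top step, suppose √235 ∈ Q(√283), say √235 = c + d√283 with c, d ∈ Q. Squaring: 235 = c^2 + 283d^2 + 2cd√283. Since √283 ∉ Q this forces 2cd = 0. If d = 0 then √235 = c ∈ Q, contradicting 235 squarefree > 1. If c = 0 then 235 = 283d^2, so 283·235 = (283d)^2 is a perfect square in Q — but 283·235 = 66505 is not a perfect square (since 283 and 235 are distinct squarefree integers). Contradiction. Hence √235 ∉ Q(√283), so x^2 - 235 stays irreducible over Q(√283) and [Q(√283, √235) : Q(√283)] = 2. By the tower law, [Q(√283, √235) : Q] = 2 · 2 = 4.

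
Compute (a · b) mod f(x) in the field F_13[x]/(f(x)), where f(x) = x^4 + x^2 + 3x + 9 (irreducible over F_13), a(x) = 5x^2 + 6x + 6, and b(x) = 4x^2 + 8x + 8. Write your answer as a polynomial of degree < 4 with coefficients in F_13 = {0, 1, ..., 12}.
a · b ≡ 12x^3 + x^2 + 10x + 11 (mod f(x))

Multiply in F_13[x]: a(x)·b(x) = (5x^2 + 6x + 6)·(4x^2 + 8x + 8) = 7x^4 + 12x^3 + 8x^2 + 5x + 9. This has degree ≥ 4, so divide by f(x) over F_13: 7x^4 + 12x^3 + 8x^2 + 5x + 9 = (7)·(x^4 + x^2 + 3x + 9) + (12x^3 + x^2 + 10x + 11). Hence a·b ≡ 12x^3 + x^2 + 10x + 11 (mod f). (F_13[x]/(f) is a field with 13^4 = 28561 elements since f is irreducible of degree 4.)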